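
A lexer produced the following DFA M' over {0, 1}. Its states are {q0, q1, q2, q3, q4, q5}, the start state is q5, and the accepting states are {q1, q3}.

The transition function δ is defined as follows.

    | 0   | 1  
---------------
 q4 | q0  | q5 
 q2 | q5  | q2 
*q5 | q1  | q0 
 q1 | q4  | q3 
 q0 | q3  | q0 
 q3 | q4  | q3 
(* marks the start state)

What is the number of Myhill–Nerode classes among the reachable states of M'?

First remove the unreachable states {q2}; 5 states remain.
Initial partition by acceptance: {q1,q3} | {q0,q4,q5}.
On input 0, block {q0,q4,q5} splits into {q0,q5} and {q4}.
No further refinement is possible. Final partition (3 blocks): {q1,q3} | {q0,q5} | {q4}.

3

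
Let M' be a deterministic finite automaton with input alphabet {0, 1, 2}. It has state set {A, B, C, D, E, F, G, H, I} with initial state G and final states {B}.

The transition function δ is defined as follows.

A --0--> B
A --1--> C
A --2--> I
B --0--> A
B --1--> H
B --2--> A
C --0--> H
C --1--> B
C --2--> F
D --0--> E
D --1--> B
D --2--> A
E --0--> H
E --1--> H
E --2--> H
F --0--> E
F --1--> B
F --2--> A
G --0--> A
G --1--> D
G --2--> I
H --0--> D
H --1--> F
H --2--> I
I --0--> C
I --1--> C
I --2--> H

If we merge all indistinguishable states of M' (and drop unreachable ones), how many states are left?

Every state is reachable, so we keep all 9.
Start with accepting vs non-accepting: {B} | {A,C,D,E,F,G,H,I}.
On input 0, block {A,C,D,E,F,G,H,I} splits into {C,D,E,F,G,H,I} and {A}.
On input 0, block {C,D,E,F,G,H,I} splits into {C,D,E,F,H,I} and {G}.
On input 1, block {C,D,E,F,H,I} splits into {C,D,F} and {E,H,I}.
On input 2, block {C,D,F} splits into {D,F} and {C}.
Refine {E,H,I} on symbol 0: members go to different blocks, giving {E} and {H} and {I}.
Stable partition: {B} | {D,F} | {A} | {G} | {E} | {C} | {H} | {I} — 8 equivalence classes.

8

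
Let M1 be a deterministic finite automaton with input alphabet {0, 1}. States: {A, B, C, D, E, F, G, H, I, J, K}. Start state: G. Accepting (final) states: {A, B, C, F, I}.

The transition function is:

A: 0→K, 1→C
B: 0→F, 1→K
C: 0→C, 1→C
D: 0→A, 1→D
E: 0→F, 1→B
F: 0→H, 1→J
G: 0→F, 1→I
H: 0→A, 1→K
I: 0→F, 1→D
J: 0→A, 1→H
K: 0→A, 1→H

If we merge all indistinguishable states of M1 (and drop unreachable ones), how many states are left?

6

Reachable states from the start: {A,C,D,F,G,H,I,J,K}. Unreachable: {B,E} — drop them.
Start with accepting vs non-accepting: {A,C,F,I} | {D,G,H,J,K}.
On input 0, block {A,C,F,I} splits into {A,F} and {C,I}.
Split {A,F} by δ(·,1) → {A} and {F}.
Split {D,G,H,J,K} by δ(·,0) → {D,H,J,K} and {G}.
Split {C,I} by δ(·,0) → {C} and {I}.
Stable partition: {A} | {D,H,J,K} | {C} | {F} | {G} | {I} — 6 equivalence classes.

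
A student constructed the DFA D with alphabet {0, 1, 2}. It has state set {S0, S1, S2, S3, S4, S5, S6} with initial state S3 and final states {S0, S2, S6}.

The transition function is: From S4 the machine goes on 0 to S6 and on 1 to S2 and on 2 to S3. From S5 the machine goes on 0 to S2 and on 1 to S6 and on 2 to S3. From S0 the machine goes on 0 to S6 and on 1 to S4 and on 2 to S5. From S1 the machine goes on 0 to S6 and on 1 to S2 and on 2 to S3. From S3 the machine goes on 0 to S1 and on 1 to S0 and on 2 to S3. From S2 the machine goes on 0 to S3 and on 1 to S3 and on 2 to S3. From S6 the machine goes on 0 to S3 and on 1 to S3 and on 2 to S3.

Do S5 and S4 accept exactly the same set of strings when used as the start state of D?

Yes

All states are reachable from the start state.
Start with accepting vs non-accepting: {S0,S2,S6} | {S1,S3,S4,S5}.
On input 0, block {S0,S2,S6} splits into {S2,S6} and {S0}.
Split {S1,S3,S4,S5} by δ(·,0) → {S1,S4,S5} and {S3}.
No further refinement is possible. Final partition (4 blocks): {S2,S6} | {S1,S4,S5} | {S0} | {S3}.
S5 and S4 lie in the same block of the stable partition, so they are equivalent — no string distinguishes them.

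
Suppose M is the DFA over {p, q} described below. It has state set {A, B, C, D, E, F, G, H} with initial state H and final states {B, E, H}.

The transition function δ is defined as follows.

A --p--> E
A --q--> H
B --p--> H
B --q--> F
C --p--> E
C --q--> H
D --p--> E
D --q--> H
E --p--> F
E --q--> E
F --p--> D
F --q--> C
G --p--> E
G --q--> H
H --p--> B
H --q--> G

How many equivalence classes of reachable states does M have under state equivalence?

5

States {A} cannot be reached from the start state, so discard them.
P0 = {B,E,H} | {C,D,F,G}.
Split {B,E,H} by δ(·,p) → {B,H} and {E}.
Split {C,D,F,G} by δ(·,p) → {C,D,G} and {F}.
Split {B,H} by δ(·,q) → {B} and {H}.
No further refinement is possible. Final partition (5 blocks): {B} | {C,D,G} | {E} | {F} | {H}.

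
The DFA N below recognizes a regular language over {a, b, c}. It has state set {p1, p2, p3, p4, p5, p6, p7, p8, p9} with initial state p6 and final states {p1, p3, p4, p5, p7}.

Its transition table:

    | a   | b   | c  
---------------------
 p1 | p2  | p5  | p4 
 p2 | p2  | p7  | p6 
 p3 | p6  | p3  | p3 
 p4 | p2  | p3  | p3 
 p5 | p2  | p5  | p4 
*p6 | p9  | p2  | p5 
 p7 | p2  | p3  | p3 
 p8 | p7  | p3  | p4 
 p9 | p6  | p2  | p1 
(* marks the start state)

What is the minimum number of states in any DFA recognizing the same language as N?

First remove the unreachable states {p8}; 8 states remain.
Start with accepting vs non-accepting: {p1,p3,p4,p5,p7} | {p2,p6,p9}.
Split {p2,p6,p9} by δ(·,b) → {p6,p9} and {p2}.
Refine {p1,p3,p4,p5,p7} on symbol a: members go to different blocks, giving {p1,p4,p5,p7} and {p3}.
Refine {p1,p4,p5,p7} on symbol b: members go to different blocks, giving {p1,p5} and {p4,p7}.
No further refinement is possible. Final partition (5 blocks): {p1,p5} | {p6,p9} | {p2} | {p3} | {p4,p7}.

5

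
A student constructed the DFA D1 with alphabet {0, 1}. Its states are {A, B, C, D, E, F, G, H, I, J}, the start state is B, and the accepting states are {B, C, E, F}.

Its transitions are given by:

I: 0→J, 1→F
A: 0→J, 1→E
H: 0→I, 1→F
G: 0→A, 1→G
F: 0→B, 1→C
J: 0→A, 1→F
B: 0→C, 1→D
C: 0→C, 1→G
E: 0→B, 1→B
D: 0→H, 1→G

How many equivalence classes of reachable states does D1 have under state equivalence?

4

Every state is reachable, so we keep all 10.
P0 = {B,C,E,F} | {A,D,G,H,I,J}.
Refine {B,C,E,F} on symbol 1: members go to different blocks, giving {B,C} and {E,F}.
Split {A,D,G,H,I,J} by δ(·,1) → {A,H,I,J} and {D,G}.
No further refinement is possible. Final partition (4 blocks): {B,C} | {A,H,I,J} | {E,F} | {D,G}.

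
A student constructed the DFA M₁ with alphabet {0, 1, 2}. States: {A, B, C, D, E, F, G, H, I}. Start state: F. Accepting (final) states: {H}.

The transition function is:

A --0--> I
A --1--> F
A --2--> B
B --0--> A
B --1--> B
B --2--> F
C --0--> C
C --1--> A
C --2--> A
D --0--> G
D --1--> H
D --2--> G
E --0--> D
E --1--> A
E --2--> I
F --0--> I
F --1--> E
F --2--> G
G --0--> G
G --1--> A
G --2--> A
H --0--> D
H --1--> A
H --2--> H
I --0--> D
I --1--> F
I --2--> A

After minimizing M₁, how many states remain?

States {C} cannot be reached from the start state, so discard them.
Initial partition by acceptance: {H} | {A,B,D,E,F,G,I}.
Split {A,B,D,E,F,G,I} by δ(·,1) → {A,B,E,F,G,I} and {D}.
Split {A,B,E,F,G,I} by δ(·,0) → {A,B,F,G} and {E,I}.
On input 0, block {A,B,F,G} splits into {A,F} and {B,G}.
On input 1, block {A,F} splits into {A} and {F}.
On input 1, block {E,I} splits into {E} and {I}.
On input 0, block {B,G} splits into {B} and {G}.
No further refinement is possible. Final partition (8 blocks): {H} | {A} | {D} | {E} | {B} | {F} | {I} | {G}.

8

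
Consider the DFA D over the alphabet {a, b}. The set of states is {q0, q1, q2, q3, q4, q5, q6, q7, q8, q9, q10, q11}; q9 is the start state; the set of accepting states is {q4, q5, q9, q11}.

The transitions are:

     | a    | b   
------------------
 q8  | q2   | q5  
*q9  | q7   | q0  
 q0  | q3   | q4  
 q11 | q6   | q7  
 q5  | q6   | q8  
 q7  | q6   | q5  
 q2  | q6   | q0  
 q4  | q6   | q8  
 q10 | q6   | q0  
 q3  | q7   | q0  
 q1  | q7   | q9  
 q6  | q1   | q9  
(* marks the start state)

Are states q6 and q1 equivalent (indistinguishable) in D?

Yes

First remove the unreachable states {q10,q11}; 10 states remain.
P0 = {q4,q5,q9} | {q0,q1,q2,q3,q6,q7,q8}.
Split {q0,q1,q2,q3,q6,q7,q8} by δ(·,b) → {q0,q1,q6,q7,q8} and {q2,q3}.
On input a, block {q0,q1,q6,q7,q8} splits into {q1,q6,q7} and {q0,q8}.
The partition is now stable with 4 blocks: {q4,q5,q9} | {q1,q6,q7} | {q2,q3} | {q0,q8}.
q6 and q1 lie in the same block of the stable partition, so they are equivalent — no string distinguishes them.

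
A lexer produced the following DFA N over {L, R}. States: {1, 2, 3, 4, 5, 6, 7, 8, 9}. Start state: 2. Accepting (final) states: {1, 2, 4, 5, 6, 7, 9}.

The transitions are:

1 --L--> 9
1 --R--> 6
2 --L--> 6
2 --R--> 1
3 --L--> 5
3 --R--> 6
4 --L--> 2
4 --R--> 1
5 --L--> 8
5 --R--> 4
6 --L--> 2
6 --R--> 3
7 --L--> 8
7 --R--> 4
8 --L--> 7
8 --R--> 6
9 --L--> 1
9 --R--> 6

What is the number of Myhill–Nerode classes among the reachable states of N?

6

All states are reachable from the start state.
P0 = {1,2,4,5,6,7,9} | {3,8}.
Refine {1,2,4,5,6,7,9} on symbol L: members go to different blocks, giving {1,2,4,6,9} and {5,7}.
Split {1,2,4,6,9} by δ(·,R) → {1,2,4,9} and {6}.
Refine {1,2,4,9} on symbol L: members go to different blocks, giving {1,4,9} and {2}.
Split {1,4,9} by δ(·,L) → {1,9} and {4}.
The partition is now stable with 6 blocks: {1,9} | {3,8} | {5,7} | {6} | {2} | {4}.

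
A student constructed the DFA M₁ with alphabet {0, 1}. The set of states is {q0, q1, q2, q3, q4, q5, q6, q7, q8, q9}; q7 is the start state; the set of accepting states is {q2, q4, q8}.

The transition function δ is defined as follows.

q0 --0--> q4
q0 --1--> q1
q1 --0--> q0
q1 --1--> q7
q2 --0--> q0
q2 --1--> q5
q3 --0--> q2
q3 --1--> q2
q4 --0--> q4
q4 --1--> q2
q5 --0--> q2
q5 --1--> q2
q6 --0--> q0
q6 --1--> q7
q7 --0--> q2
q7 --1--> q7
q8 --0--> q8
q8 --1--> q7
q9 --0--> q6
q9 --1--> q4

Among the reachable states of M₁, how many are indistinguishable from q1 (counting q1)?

Reachable states from the start: {q0,q1,q2,q4,q5,q7}. Unreachable: {q3,q6,q8,q9} — drop them.
Initial partition by acceptance: {q2,q4} | {q0,q1,q5,q7}.
Split {q2,q4} by δ(·,0) → {q2} and {q4}.
Refine {q0,q1,q5,q7} on symbol 0: members go to different blocks, giving {q5,q7} and {q0} and {q1}.
Split {q5,q7} by δ(·,1) → {q5} and {q7}.
The partition is now stable with 6 blocks: {q2} | {q5} | {q4} | {q0} | {q1} | {q7}.
The equivalence class containing q1 is {q1}, of size 1.

1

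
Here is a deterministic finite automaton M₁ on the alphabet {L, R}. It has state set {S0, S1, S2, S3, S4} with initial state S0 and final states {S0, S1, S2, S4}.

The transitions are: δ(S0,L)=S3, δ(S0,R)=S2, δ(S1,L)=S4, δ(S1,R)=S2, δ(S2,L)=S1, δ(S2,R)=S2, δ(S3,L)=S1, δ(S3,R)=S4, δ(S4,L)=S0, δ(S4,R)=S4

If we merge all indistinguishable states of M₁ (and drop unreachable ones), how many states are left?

P0 = {S0,S1,S2,S4} | {S3}.
On input L, block {S0,S1,S2,S4} splits into {S1,S2,S4} and {S0}.
Refine {S1,S2,S4} on symbol L: members go to different blocks, giving {S1,S2} and {S4}.
Refine {S1,S2} on symbol L: members go to different blocks, giving {S1} and {S2}.
No further refinement is possible. Final partition (5 blocks): {S1} | {S3} | {S0} | {S4} | {S2}.

5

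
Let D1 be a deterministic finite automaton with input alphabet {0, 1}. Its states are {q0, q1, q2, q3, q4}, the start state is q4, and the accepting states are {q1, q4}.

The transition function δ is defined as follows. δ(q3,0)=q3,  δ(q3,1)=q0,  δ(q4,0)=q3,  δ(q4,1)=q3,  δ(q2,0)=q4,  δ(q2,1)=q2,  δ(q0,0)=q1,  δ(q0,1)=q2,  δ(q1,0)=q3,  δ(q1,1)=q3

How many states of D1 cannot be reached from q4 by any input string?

0

Exploring from q4, all states are eventually visited, so none are unreachable.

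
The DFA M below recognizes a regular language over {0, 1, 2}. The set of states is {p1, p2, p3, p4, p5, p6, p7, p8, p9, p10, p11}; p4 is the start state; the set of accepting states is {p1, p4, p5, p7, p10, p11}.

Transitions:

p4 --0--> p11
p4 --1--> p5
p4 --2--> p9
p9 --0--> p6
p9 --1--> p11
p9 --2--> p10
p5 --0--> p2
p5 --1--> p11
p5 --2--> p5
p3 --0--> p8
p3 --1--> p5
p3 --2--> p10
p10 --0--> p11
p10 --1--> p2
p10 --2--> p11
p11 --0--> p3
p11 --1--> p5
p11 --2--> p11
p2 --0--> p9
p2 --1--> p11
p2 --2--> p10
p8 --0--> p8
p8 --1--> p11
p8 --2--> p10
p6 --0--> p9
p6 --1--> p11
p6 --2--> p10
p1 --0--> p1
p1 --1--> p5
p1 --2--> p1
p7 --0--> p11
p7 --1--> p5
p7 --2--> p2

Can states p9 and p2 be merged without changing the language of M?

First remove the unreachable states {p1,p7}; 9 states remain.
Start with accepting vs non-accepting: {p4,p5,p10,p11} | {p2,p3,p6,p8,p9}.
Split {p4,p5,p10,p11} by δ(·,0) → {p4,p10} and {p5,p11}.
Refine {p4,p10} on symbol 1: members go to different blocks, giving {p4} and {p10}.
The partition is now stable with 4 blocks: {p4} | {p2,p3,p6,p8,p9} | {p5,p11} | {p10}.
p9 and p2 lie in the same block of the stable partition, so they are equivalent — no string distinguishes them.

Yes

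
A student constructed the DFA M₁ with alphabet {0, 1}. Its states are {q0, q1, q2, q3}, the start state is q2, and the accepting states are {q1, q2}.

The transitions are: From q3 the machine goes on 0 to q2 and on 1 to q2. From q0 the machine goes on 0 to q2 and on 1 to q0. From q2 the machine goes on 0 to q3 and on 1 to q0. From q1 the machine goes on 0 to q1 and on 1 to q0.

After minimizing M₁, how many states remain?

Reachable states from the start: {q0,q2,q3}. Unreachable: {q1} — drop them.
Initial partition by acceptance: {q2} | {q0,q3}.
Refine {q0,q3} on symbol 1: members go to different blocks, giving {q0} and {q3}.
Stable partition: {q2} | {q0} | {q3} — 3 equivalence classes.

3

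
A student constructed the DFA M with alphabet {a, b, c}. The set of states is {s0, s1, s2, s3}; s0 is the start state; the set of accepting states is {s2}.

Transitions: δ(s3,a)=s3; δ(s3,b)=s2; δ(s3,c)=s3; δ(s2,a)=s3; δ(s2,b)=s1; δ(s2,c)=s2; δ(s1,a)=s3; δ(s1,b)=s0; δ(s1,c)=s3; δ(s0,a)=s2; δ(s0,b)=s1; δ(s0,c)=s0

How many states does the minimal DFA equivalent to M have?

4

Initial partition by acceptance: {s2} | {s0,s1,s3}.
Refine {s0,s1,s3} on symbol a: members go to different blocks, giving {s1,s3} and {s0}.
Split {s1,s3} by δ(·,b) → {s1} and {s3}.
Stable partition: {s2} | {s1} | {s0} | {s3} — 4 equivalence classes.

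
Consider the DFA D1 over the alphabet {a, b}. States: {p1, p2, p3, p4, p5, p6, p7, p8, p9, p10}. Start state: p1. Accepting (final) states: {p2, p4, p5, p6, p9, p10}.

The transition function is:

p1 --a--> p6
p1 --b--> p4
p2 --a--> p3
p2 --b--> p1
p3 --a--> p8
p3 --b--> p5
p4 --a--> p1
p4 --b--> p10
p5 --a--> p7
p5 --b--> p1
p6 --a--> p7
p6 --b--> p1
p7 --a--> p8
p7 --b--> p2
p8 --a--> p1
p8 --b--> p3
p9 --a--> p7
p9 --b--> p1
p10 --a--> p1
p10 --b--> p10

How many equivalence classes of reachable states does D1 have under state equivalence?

5

First remove the unreachable states {p9}; 9 states remain.
Start with accepting vs non-accepting: {p2,p4,p5,p6,p10} | {p1,p3,p7,p8}.
On input b, block {p2,p4,p5,p6,p10} splits into {p2,p5,p6} and {p4,p10}.
Refine {p1,p3,p7,p8} on symbol a: members go to different blocks, giving {p3,p7,p8} and {p1}.
Refine {p3,p7,p8} on symbol a: members go to different blocks, giving {p3,p7} and {p8}.
No further refinement is possible. Final partition (5 blocks): {p2,p5,p6} | {p3,p7} | {p4,p10} | {p1} | {p8}.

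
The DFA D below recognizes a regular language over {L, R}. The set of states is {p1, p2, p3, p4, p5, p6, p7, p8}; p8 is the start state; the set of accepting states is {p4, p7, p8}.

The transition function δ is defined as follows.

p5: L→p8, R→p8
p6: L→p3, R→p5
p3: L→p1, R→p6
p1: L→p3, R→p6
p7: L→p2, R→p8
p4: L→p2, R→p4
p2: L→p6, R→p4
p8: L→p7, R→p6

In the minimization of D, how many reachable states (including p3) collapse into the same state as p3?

2

All states are reachable from the start state.
Initial partition by acceptance: {p4,p7,p8} | {p1,p2,p3,p5,p6}.
Split {p4,p7,p8} by δ(·,L) → {p4,p7} and {p8}.
Split {p4,p7} by δ(·,R) → {p4} and {p7}.
Split {p1,p2,p3,p5,p6} by δ(·,L) → {p1,p2,p3,p6} and {p5}.
On input R, block {p1,p2,p3,p6} splits into {p1,p3} and {p2} and {p6}.
No further refinement is possible. Final partition (7 blocks): {p4} | {p1,p3} | {p8} | {p7} | {p5} | {p2} | {p6}.
State p3 belongs to the block {p1,p3}, which has 2 states.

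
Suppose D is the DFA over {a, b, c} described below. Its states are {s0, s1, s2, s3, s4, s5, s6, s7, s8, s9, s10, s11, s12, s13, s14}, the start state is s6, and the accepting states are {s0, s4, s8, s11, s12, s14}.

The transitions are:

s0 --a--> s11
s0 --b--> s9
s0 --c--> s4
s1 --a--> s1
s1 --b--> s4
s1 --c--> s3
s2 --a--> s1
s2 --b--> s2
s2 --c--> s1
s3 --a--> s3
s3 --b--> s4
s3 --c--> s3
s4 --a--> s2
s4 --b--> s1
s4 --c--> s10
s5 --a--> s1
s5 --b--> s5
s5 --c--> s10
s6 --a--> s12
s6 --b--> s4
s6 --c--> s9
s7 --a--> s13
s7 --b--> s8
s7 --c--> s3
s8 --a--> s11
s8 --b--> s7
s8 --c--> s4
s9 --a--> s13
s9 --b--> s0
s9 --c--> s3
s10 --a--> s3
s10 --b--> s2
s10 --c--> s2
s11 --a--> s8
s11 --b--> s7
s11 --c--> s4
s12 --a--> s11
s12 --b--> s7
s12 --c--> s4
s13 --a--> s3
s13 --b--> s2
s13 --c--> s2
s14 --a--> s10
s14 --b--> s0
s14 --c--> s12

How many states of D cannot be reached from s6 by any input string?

2

BFS from s6 reaches {s0, s1, s2, s3, s4, s6, s7, s8, s9, s10, s11, s12, s13}; the 2 state(s) s5, s14 are never visited.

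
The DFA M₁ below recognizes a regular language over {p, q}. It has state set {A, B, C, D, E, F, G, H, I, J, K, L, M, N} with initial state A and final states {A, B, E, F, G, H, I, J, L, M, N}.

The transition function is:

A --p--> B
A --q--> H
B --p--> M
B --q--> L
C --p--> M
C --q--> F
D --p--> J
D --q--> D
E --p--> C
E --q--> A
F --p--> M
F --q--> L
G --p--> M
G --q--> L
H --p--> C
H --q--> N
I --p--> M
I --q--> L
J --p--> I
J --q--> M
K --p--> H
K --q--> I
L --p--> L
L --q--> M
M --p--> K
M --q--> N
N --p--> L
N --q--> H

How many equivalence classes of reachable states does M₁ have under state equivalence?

5

Reachable states from the start: {A,B,C,F,H,I,K,L,M,N}. Unreachable: {D,E,G,J} — drop them.
Initial partition by acceptance: {A,B,F,H,I,L,M,N} | {C,K}.
On input p, block {A,B,F,H,I,L,M,N} splits into {A,B,F,I,L,N} and {H,M}.
Split {A,B,F,I,L,N} by δ(·,p) → {A,L,N} and {B,F,I}.
Split {A,L,N} by δ(·,p) → {L,N} and {A}.
The partition is now stable with 5 blocks: {L,N} | {C,K} | {H,M} | {B,F,I} | {A}.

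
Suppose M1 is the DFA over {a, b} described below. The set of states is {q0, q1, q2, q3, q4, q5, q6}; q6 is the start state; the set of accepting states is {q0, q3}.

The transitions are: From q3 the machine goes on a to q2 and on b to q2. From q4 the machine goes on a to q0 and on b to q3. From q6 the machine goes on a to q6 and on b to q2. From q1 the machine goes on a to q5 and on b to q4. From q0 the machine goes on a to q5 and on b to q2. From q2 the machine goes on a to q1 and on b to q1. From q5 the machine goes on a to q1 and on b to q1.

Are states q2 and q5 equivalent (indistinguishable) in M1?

Yes

Every state is reachable, so we keep all 7.
Start with accepting vs non-accepting: {q0,q3} | {q1,q2,q4,q5,q6}.
Refine {q1,q2,q4,q5,q6} on symbol a: members go to different blocks, giving {q1,q2,q5,q6} and {q4}.
Refine {q1,q2,q5,q6} on symbol b: members go to different blocks, giving {q2,q5,q6} and {q1}.
Refine {q2,q5,q6} on symbol a: members go to different blocks, giving {q2,q5} and {q6}.
No further refinement is possible. Final partition (5 blocks): {q0,q3} | {q2,q5} | {q4} | {q1} | {q6}.
q2 and q5 lie in the same block of the stable partition, so they are equivalent — no string distinguishes them.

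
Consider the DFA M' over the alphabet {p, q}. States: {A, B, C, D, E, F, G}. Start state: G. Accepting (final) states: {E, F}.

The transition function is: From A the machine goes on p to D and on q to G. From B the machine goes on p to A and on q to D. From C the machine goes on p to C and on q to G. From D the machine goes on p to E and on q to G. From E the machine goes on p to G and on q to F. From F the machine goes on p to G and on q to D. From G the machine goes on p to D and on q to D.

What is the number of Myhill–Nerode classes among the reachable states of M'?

States {A,B,C} cannot be reached from the start state, so discard them.
P0 = {E,F} | {D,G}.
Split {E,F} by δ(·,q) → {E} and {F}.
Split {D,G} by δ(·,p) → {D} and {G}.
No further refinement is possible. Final partition (4 blocks): {E} | {D} | {F} | {G}.

4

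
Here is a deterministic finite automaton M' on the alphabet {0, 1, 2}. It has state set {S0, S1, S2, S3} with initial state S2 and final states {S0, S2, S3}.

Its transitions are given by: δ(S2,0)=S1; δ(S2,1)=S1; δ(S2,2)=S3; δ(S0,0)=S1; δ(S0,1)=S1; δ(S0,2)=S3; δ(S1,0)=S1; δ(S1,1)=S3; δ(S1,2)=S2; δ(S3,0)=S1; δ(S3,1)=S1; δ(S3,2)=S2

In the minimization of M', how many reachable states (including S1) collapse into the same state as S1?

1

Reachable states from the start: {S1,S2,S3}. Unreachable: {S0} — drop them.
P0 = {S2,S3} | {S1}.
Stable partition: {S2,S3} | {S1} — 2 equivalence classes.
State S1 belongs to the block {S1}, which has 1 states.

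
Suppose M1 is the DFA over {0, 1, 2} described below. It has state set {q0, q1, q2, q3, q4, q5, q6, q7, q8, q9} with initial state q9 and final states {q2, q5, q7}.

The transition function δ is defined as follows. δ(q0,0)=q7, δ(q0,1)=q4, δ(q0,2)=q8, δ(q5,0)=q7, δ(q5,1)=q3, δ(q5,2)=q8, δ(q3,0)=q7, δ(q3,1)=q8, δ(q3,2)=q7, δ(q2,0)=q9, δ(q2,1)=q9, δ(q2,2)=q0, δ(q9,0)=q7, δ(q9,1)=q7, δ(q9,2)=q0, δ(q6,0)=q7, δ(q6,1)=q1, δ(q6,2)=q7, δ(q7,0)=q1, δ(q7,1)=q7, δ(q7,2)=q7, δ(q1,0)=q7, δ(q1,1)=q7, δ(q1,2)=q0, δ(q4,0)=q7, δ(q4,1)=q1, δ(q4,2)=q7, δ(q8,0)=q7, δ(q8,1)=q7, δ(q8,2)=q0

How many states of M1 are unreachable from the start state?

Starting at q9 and following transitions, the reachable set is {q0, q1, q4, q7, q8, q9}. That leaves q2, q3, q5, q6 unreachable — 4 in total.

4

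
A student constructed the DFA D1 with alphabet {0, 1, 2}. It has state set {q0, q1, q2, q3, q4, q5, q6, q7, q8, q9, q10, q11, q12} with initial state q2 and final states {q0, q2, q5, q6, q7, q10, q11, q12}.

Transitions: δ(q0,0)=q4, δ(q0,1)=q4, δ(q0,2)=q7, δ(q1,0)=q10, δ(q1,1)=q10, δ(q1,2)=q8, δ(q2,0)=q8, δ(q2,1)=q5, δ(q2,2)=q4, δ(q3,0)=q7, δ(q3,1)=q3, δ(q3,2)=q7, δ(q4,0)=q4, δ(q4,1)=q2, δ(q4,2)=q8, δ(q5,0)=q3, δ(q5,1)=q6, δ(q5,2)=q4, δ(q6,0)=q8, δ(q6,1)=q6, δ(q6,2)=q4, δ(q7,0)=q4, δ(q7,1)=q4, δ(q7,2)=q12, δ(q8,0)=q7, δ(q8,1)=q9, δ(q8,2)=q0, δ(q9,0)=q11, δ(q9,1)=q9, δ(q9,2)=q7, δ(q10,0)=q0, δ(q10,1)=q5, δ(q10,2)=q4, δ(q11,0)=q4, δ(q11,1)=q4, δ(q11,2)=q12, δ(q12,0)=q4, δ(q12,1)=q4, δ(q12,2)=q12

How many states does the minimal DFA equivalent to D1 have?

4

First remove the unreachable states {q1,q10}; 11 states remain.
P0 = {q0,q2,q5,q6,q7,q11,q12} | {q3,q4,q8,q9}.
Refine {q0,q2,q5,q6,q7,q11,q12} on symbol 1: members go to different blocks, giving {q0,q7,q11,q12} and {q2,q5,q6}.
On input 0, block {q3,q4,q8,q9} splits into {q3,q8,q9} and {q4}.
No further refinement is possible. Final partition (4 blocks): {q0,q7,q11,q12} | {q3,q8,q9} | {q2,q5,q6} | {q4}.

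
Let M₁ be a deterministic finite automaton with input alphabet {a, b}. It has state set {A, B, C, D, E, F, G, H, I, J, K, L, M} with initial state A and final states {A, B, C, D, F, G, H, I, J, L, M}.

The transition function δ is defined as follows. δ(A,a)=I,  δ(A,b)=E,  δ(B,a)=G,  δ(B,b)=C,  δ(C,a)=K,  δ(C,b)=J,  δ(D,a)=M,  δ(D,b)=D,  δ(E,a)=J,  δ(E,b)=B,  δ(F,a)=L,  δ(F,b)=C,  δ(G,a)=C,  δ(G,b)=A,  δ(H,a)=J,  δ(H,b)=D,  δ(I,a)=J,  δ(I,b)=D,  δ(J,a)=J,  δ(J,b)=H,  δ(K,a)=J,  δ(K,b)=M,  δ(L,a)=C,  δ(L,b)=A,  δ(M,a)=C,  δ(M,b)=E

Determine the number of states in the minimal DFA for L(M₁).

First remove the unreachable states {F,L}; 11 states remain.
Start with accepting vs non-accepting: {A,B,C,D,G,H,I,J,M} | {E,K}.
On input a, block {A,B,C,D,G,H,I,J,M} splits into {A,B,D,G,H,I,J,M} and {C}.
On input a, block {A,B,D,G,H,I,J,M} splits into {A,B,D,H,I,J} and {G,M}.
On input a, block {A,B,D,H,I,J} splits into {A,H,I,J} and {B,D}.
On input b, block {A,H,I,J} splits into {H,I} and {A} and {J}.
On input b, block {E,K} splits into {E} and {K}.
Refine {G,M} on symbol b: members go to different blocks, giving {G} and {M}.
Split {B,D} by δ(·,a) → {B} and {D}.
The partition is now stable with 10 blocks: {H,I} | {E} | {C} | {G} | {B} | {A} | {J} | {K} | {M} | {D}.

10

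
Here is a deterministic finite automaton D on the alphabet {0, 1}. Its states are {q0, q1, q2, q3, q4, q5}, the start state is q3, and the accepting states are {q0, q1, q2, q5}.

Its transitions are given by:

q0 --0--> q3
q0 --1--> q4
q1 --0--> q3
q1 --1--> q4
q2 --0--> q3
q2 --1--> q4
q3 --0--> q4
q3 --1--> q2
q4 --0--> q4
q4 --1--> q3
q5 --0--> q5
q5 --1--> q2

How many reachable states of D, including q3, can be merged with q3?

1

Reachable states from the start: {q2,q3,q4}. Unreachable: {q0,q1,q5} — drop them.
P0 = {q2} | {q3,q4}.
On input 1, block {q3,q4} splits into {q3} and {q4}.
The partition is now stable with 3 blocks: {q2} | {q3} | {q4}.
The equivalence class containing q3 is {q3}, of size 1.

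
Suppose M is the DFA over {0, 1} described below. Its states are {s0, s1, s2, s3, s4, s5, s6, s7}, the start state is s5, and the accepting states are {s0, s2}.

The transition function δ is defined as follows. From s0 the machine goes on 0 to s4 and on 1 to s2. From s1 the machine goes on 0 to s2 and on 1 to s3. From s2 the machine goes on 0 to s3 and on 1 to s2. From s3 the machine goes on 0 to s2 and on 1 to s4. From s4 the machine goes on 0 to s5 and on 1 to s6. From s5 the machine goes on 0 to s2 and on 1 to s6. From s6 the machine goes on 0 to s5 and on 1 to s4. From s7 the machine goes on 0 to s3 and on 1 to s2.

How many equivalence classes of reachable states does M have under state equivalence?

3

Reachable states from the start: {s2,s3,s4,s5,s6}. Unreachable: {s0,s1,s7} — drop them.
P0 = {s2} | {s3,s4,s5,s6}.
Refine {s3,s4,s5,s6} on symbol 0: members go to different blocks, giving {s3,s5} and {s4,s6}.
No further refinement is possible. Final partition (3 blocks): {s2} | {s3,s5} | {s4,s6}.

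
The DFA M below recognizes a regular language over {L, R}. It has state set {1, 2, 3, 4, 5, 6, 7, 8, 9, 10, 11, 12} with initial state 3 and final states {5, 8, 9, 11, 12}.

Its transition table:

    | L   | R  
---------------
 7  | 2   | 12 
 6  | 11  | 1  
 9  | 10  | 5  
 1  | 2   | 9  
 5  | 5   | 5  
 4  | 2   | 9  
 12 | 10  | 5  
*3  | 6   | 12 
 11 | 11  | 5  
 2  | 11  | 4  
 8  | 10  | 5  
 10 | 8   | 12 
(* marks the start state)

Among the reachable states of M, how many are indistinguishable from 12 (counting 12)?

3

First remove the unreachable states {7}; 11 states remain.
Initial partition by acceptance: {5,8,9,11,12} | {1,2,3,4,6,10}.
Refine {5,8,9,11,12} on symbol L: members go to different blocks, giving {8,9,12} and {5,11}.
Refine {1,2,3,4,6,10} on symbol L: members go to different blocks, giving {1,3,4} and {2,6} and {10}.
The partition is now stable with 5 blocks: {8,9,12} | {1,3,4} | {5,11} | {2,6} | {10}.
The equivalence class containing 12 is {8,9,12}, of size 3.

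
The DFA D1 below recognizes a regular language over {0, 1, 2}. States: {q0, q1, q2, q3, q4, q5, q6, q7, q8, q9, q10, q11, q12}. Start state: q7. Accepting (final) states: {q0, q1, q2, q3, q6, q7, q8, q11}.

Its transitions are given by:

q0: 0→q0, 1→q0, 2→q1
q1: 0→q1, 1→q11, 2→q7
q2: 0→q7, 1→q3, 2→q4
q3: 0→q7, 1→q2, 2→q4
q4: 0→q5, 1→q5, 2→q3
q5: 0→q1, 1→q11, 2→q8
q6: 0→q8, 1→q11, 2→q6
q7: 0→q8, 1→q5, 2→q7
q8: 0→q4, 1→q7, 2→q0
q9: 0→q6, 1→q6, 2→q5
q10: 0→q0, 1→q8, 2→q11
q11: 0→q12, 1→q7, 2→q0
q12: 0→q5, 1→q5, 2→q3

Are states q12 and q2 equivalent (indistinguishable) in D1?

No

Reachable states from the start: {q0,q1,q2,q3,q4,q5,q7,q8,q11,q12}. Unreachable: {q6,q9,q10} — drop them.
Initial partition by acceptance: {q0,q1,q2,q3,q7,q8,q11} | {q4,q5,q12}.
Refine {q0,q1,q2,q3,q7,q8,q11} on symbol 0: members go to different blocks, giving {q0,q1,q2,q3,q7} and {q8,q11}.
Split {q0,q1,q2,q3,q7} by δ(·,0) → {q0,q1,q2,q3} and {q7}.
On input 0, block {q0,q1,q2,q3} splits into {q0,q1} and {q2,q3}.
On input 1, block {q0,q1} splits into {q0} and {q1}.
Split {q4,q5,q12} by δ(·,0) → {q4,q12} and {q5}.
Stable partition: {q0} | {q4,q12} | {q8,q11} | {q7} | {q2,q3} | {q1} | {q5} — 7 equivalence classes.
q12 and q2 end up in different blocks, so they are distinguishable. For instance, the string 'ε' is accepted from only q2.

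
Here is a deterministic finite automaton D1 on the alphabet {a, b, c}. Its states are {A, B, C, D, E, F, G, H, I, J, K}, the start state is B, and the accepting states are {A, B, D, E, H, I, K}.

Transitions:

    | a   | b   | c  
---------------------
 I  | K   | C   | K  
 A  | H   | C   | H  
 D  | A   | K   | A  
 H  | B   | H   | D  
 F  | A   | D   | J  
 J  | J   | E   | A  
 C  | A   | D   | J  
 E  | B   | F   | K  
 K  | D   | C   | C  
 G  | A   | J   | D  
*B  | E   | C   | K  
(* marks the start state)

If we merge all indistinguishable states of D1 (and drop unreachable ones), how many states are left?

7

Reachable states from the start: {A,B,C,D,E,F,H,J,K}. Unreachable: {G,I} — drop them.
P0 = {A,B,D,E,H,K} | {C,F,J}.
Split {A,B,D,E,H,K} by δ(·,b) → {A,B,E,K} and {D,H}.
On input a, block {A,B,E,K} splits into {A,K} and {B,E}.
Split {A,K} by δ(·,c) → {A} and {K}.
Refine {C,F,J} on symbol a: members go to different blocks, giving {C,F} and {J}.
Split {D,H} by δ(·,a) → {D} and {H}.
The partition is now stable with 7 blocks: {A} | {C,F} | {D} | {B,E} | {K} | {J} | {H}.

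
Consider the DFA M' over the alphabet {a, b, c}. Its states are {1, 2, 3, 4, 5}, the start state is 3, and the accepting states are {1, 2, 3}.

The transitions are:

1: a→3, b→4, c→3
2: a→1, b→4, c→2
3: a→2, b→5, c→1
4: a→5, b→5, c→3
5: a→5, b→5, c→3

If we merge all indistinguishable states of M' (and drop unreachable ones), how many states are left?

2

All states are reachable from the start state.
Start with accepting vs non-accepting: {1,2,3} | {4,5}.
The partition is now stable with 2 blocks: {1,2,3} | {4,5}.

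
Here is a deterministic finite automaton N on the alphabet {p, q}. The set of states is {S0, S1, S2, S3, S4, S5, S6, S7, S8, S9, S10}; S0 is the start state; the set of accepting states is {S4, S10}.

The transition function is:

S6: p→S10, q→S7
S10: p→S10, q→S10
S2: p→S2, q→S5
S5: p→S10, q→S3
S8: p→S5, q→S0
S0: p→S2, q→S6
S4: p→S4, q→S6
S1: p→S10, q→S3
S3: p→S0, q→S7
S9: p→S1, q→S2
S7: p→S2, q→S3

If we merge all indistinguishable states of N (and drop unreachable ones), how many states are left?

4

States {S1,S4,S8,S9} cannot be reached from the start state, so discard them.
P0 = {S10} | {S0,S2,S3,S5,S6,S7}.
Split {S0,S2,S3,S5,S6,S7} by δ(·,p) → {S0,S2,S3,S7} and {S5,S6}.
On input q, block {S0,S2,S3,S7} splits into {S0,S2} and {S3,S7}.
The partition is now stable with 4 blocks: {S10} | {S0,S2} | {S5,S6} | {S3,S7}.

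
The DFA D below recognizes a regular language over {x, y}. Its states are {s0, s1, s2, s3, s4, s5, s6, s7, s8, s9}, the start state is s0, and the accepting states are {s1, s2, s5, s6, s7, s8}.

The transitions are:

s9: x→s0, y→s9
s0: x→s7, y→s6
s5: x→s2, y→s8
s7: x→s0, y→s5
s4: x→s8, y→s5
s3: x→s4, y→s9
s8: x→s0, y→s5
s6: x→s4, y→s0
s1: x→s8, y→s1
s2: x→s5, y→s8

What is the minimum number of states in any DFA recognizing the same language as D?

5

First remove the unreachable states {s1,s3,s9}; 7 states remain.
P0 = {s2,s5,s6,s7,s8} | {s0,s4}.
Refine {s2,s5,s6,s7,s8} on symbol x: members go to different blocks, giving {s6,s7,s8} and {s2,s5}.
Refine {s6,s7,s8} on symbol y: members go to different blocks, giving {s7,s8} and {s6}.
Refine {s0,s4} on symbol y: members go to different blocks, giving {s0} and {s4}.
Stable partition: {s7,s8} | {s0} | {s2,s5} | {s6} | {s4} — 5 equivalence classes.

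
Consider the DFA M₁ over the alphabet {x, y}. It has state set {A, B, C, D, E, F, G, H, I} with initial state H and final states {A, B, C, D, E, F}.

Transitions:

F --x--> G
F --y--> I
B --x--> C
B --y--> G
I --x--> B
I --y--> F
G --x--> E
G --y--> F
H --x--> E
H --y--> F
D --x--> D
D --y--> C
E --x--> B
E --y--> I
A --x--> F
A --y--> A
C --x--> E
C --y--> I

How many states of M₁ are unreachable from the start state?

2

Starting at H and following transitions, the reachable set is {B, C, E, F, G, H, I}. That leaves A, D unreachable — 2 in total.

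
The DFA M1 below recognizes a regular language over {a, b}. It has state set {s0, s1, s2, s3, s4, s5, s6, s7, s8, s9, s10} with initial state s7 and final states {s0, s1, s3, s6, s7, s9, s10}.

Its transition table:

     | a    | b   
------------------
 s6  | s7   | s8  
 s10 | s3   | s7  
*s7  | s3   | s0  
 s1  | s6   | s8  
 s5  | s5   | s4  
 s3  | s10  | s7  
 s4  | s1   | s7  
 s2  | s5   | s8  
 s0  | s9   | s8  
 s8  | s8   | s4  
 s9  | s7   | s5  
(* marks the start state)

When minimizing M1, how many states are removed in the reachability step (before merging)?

BFS from s7 reaches {s0, s1, s3, s4, s5, s6, s7, s8, s9, s10}; the 1 state(s) s2 are never visited.

1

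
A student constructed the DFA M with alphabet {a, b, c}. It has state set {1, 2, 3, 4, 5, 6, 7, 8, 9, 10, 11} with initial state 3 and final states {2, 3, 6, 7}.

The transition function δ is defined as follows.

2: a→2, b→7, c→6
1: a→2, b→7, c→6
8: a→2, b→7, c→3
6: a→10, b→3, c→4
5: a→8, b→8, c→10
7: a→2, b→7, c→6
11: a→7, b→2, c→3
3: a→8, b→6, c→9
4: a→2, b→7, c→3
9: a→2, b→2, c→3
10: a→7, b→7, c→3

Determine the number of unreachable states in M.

No path from 3 leads to 1, 5, 11; the other 8 states are all reachable.

3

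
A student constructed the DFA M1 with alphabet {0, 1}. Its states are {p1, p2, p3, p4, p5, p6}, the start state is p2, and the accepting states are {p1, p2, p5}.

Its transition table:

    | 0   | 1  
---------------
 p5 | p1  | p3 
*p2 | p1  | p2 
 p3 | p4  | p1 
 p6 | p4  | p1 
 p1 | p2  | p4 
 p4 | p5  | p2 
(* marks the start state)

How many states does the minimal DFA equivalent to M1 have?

5

States {p6} cannot be reached from the start state, so discard them.
P0 = {p1,p2,p5} | {p3,p4}.
On input 1, block {p1,p2,p5} splits into {p1,p5} and {p2}.
Refine {p1,p5} on symbol 0: members go to different blocks, giving {p1} and {p5}.
Refine {p3,p4} on symbol 0: members go to different blocks, giving {p3} and {p4}.
The partition is now stable with 5 blocks: {p1} | {p3} | {p2} | {p5} | {p4}.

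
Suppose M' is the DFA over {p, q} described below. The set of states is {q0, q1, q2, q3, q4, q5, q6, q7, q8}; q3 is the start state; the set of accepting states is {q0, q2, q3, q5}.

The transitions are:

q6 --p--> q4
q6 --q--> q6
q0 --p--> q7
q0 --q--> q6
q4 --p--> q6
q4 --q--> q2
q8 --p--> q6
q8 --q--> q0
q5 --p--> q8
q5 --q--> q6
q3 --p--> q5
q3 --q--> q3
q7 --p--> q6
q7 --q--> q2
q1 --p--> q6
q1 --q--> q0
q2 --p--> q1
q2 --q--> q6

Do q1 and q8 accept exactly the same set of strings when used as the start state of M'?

Every state is reachable, so we keep all 9.
Start with accepting vs non-accepting: {q0,q2,q3,q5} | {q1,q4,q6,q7,q8}.
On input p, block {q0,q2,q3,q5} splits into {q0,q2,q5} and {q3}.
Split {q1,q4,q6,q7,q8} by δ(·,q) → {q1,q4,q7,q8} and {q6}.
Stable partition: {q0,q2,q5} | {q1,q4,q7,q8} | {q3} | {q6} — 4 equivalence classes.
q1 and q8 lie in the same block of the stable partition, so they are equivalent — no string distinguishes them.

Yes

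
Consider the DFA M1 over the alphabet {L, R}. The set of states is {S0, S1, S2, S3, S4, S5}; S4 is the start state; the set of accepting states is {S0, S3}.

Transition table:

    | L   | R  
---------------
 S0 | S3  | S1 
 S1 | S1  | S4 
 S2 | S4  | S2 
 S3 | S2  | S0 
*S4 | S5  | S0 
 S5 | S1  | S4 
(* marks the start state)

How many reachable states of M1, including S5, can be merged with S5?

2

Start with accepting vs non-accepting: {S0,S3} | {S1,S2,S4,S5}.
Refine {S0,S3} on symbol L: members go to different blocks, giving {S0} and {S3}.
Split {S1,S2,S4,S5} by δ(·,R) → {S1,S2,S5} and {S4}.
Split {S1,S2,S5} by δ(·,L) → {S1,S5} and {S2}.
The partition is now stable with 5 blocks: {S0} | {S1,S5} | {S3} | {S4} | {S2}.
The equivalence class containing S5 is {S1,S5}, of size 2.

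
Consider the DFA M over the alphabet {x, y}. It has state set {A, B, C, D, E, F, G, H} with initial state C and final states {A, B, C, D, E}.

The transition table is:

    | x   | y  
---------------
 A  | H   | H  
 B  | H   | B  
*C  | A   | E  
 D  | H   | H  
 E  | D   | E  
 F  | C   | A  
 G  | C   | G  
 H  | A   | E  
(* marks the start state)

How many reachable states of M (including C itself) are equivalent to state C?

States {B,F,G} cannot be reached from the start state, so discard them.
P0 = {A,C,D,E} | {H}.
On input x, block {A,C,D,E} splits into {A,D} and {C,E}.
Stable partition: {A,D} | {H} | {C,E} — 3 equivalence classes.
State C belongs to the block {C,E}, which has 2 states.

2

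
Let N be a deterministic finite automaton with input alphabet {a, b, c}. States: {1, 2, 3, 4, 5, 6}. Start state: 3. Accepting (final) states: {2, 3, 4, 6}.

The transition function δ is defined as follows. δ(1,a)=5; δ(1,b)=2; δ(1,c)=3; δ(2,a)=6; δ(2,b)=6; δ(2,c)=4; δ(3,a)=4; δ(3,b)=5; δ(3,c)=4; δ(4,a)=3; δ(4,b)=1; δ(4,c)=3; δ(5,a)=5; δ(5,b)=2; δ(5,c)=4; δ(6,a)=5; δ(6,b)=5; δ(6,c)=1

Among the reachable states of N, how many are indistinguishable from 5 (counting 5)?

2

All states are reachable from the start state.
P0 = {2,3,4,6} | {1,5}.
Refine {2,3,4,6} on symbol a: members go to different blocks, giving {2,3,4} and {6}.
On input a, block {2,3,4} splits into {3,4} and {2}.
No further refinement is possible. Final partition (4 blocks): {3,4} | {1,5} | {6} | {2}.
State 5 belongs to the block {1,5}, which has 2 states.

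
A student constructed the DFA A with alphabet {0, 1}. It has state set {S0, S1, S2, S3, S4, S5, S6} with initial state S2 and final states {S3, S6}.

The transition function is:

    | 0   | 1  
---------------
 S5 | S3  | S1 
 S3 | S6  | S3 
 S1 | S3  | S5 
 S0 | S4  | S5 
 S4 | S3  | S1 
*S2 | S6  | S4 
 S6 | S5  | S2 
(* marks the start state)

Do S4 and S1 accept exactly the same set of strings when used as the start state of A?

Reachable states from the start: {S1,S2,S3,S4,S5,S6}. Unreachable: {S0} — drop them.
P0 = {S3,S6} | {S1,S2,S4,S5}.
Refine {S3,S6} on symbol 0: members go to different blocks, giving {S3} and {S6}.
On input 0, block {S1,S2,S4,S5} splits into {S1,S4,S5} and {S2}.
No further refinement is possible. Final partition (4 blocks): {S3} | {S1,S4,S5} | {S6} | {S2}.
S4 and S1 lie in the same block of the stable partition, so they are equivalent — no string distinguishes them.

Yes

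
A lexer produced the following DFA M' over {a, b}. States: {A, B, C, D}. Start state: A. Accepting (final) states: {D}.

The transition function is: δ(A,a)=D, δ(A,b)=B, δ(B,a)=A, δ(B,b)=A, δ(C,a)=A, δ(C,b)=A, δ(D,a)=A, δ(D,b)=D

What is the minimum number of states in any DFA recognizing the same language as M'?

First remove the unreachable states {C}; 3 states remain.
Start with accepting vs non-accepting: {D} | {A,B}.
Refine {A,B} on symbol a: members go to different blocks, giving {A} and {B}.
Stable partition: {D} | {A} | {B} — 3 equivalence classes.

3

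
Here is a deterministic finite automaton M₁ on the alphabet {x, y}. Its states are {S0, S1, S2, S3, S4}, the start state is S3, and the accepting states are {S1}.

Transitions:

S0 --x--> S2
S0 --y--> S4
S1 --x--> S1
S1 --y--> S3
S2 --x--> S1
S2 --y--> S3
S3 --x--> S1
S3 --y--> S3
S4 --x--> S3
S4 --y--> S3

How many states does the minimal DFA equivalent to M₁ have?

First remove the unreachable states {S0,S2,S4}; 2 states remain.
P0 = {S1} | {S3}.
No further refinement is possible. Final partition (2 blocks): {S1} | {S3}.

2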